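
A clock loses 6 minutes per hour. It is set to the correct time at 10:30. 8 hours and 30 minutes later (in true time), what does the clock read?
For every 60 true minutes, the faulty clock advances 60 - 6 = 54 minutes.
True elapsed: 8 hours and 30 minutes = 510 minutes.
Faulty clock advances: 510 x 54/60 = 459 minutes (drift: 51 minutes behind).
Shown time: 10:30 + 459 minutes = 6:09.

Final answer: 6:09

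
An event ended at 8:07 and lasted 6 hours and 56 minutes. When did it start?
Starting time: 8:07 = 487 total minutes past 12:00
Subtracting: 6 hours and 56 minutes = 416 minutes
487 - 416 = 71 minutes
= 1 hour and 11 minutes past 12:00 = 1:11

Final answer: 1:11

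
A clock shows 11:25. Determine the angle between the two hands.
Hour hand position: 11 x 30 + 25 x 0.5 = 342.5 degrees
Minute hand position: 25 x 6 = 150 degrees
Difference: |342.5 - 150| = 192.5 degrees
Since 192.5 > 180, the smaller angle is 360 - 192.5 = 167.5 degrees

Final answer: 167.5 degrees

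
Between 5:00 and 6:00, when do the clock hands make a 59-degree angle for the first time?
At t minutes past 5:00, the hour hand is at 30 x 5 + 0.5t degrees and the minute hand is at 6t degrees.
The smaller angle between them is 59 degrees when |30H - 5.5t| = 59 or |30H - 5.5t| = 301.
With H = 5, solve 30 x 5 - 5.5t = +/- target for each target:
  t = (30 x 5 - 59) / 5.5 = 16.55
  t = (30 x 5 + 59) / 5.5 = 38
  t = (30 x 5 - 301) / 5.5 = -27.45 (outside (0, 60))
  t = (30 x 5 + 301) / 5.5 = 82 (outside (0, 60))
Valid solutions in (0, 60): {16.55, 38} minutes.
The first occurrence is t = 16.55 minutes.
The hands form a 59-degree angle at 16.55 minutes past 5:00.

Final answer: 16.55 minutes past 5:00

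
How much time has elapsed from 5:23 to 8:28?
From 5:23 to 8:28:
(8 x 60 + 28) - (5 x 60 + 23) = 508 - 323 = 185 minutes
= 3 hours and 5 minutes

Final answer: 3 hours and 5 minutes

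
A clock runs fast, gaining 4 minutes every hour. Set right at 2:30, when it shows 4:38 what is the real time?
For every 60 true minutes, the faulty clock advances 64 minutes, so 1 faulty-clock minute corresponds to 60/64 true minutes.
From 2:30 to 4:38 on the faulty dial is 128 minutes.
True elapsed: 128 x 60/64 = 120 minutes = 2 hours.
True time: 2:30 + 2 hours = 4:30.

Final answer: 4:30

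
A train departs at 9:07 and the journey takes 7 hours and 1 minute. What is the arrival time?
Starting time: 9:07
Adding 1 minute to 7 minutes: 7 + 1 = 8 minutes
Adding 7 hours: 9 + 7 = 16 - 12 = 4
Final time: 4:08

Final answer: 4:08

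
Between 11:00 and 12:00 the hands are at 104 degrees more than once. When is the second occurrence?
At t minutes past 11:00, the hour hand is at 30 x 11 + 0.5t degrees and the minute hand is at 6t degrees.
The smaller angle between them is 104 degrees when |30H - 5.5t| = 104 or |30H - 5.5t| = 256.
With H = 11, solve 30 x 11 - 5.5t = +/- target for each target:
  t = (30 x 11 - 104) / 5.5 = 41.09
  t = (30 x 11 + 104) / 5.5 = 78.91 (outside (0, 60))
  t = (30 x 11 - 256) / 5.5 = 13.45
  t = (30 x 11 + 256) / 5.5 = 106.55 (outside (0, 60))
Valid solutions in (0, 60): {13.45, 41.09} minutes.
The second occurrence is t = 41.09 minutes.
The hands form a 104-degree angle at 41.09 minutes past 11:00.

Final answer: 41.09 minutes past 11:00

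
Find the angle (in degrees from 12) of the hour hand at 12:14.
The hour hand moves 30 degrees per hour and 0.5 degrees per minute.
At 12:14: (0) x 30 + 14 x 0.5 = 0 + 7 = 7 degrees

Final answer: 7 degrees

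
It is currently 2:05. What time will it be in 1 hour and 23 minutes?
Starting time: 2:05
Adding 23 minutes to 5 minutes: 5 + 23 = 28 minutes
Adding 1 hour: 2 + 1 = 3
Final time: 3:28

Final answer: 3:28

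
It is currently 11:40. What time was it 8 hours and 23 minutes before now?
Starting time: 11:40 = 700 total minutes past 12:00
Subtracting: 8 hours and 23 minutes = 503 minutes
700 - 503 = 197 minutes
= 3 hours and 17 minutes past 12:00 = 3:17

Final answer: 3:17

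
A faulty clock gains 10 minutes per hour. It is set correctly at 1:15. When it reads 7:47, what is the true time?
For every 60 true minutes, the faulty clock advances 70 minutes, so 1 faulty-clock minute corresponds to 60/70 true minutes.
From 1:15 to 7:47 on the faulty dial is 392 minutes.
True elapsed: 392 x 60/70 = 336 minutes = 5 hours and 36 minutes.
True time: 1:15 + 5 hours and 36 minutes = 6:51.

Final answer: 6:51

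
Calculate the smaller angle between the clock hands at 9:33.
Hour hand position: 9 x 30 + 33 x 0.5 = 286.5 degrees
Minute hand position: 33 x 6 = 198 degrees
Difference: |286.5 - 198| = 88.5 degrees
The angle between the hands is 88.5 degrees

Final answer: 88.5 degrees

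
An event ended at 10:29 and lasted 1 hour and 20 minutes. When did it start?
Starting time: 10:29 = 629 total minutes past 12:00
Subtracting: 1 hour and 20 minutes = 80 minutes
629 - 80 = 549 minutes
= 9 hours and 9 minutes past 12:00 = 9:09

Final answer: 9:09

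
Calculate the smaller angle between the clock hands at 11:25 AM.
Hour hand position: 11 x 30 + 25 x 0.5 = 342.5 degrees
Minute hand position: 25 x 6 = 150 degrees
Difference: |342.5 - 150| = 192.5 degrees
Since 192.5 > 180, the smaller angle is 360 - 192.5 = 167.5 degrees

Final answer: 167.5 degrees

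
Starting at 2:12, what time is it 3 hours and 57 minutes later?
Starting time: 2:12
Adding 57 minutes to 12 minutes: 12 + 57 = 69 minutes = 1 hour and 9 minutes
Adding 3 hours: 2 + 3 + 1 (carry) = 6
Final time: 6:09

Final answer: 6:09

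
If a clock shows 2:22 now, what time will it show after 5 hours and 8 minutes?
Starting time: 2:22
Adding 8 minutes to 22 minutes: 22 + 8 = 30 minutes
Adding 5 hours: 2 + 5 = 7
Final time: 7:30

Final answer: 7:30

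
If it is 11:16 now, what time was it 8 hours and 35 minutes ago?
Starting time: 11:16 = 676 total minutes past 12:00
Subtracting: 8 hours and 35 minutes = 515 minutes
676 - 515 = 161 minutes
= 2 hours and 41 minutes past 12:00 = 2:41

Final answer: 2:41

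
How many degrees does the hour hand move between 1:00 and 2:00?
The hour hand moves 0.5 degrees per minute.
Time elapsed: 2:00 - 1:00 = 60 minutes
Angular displacement: 60 x 0.5 = 30 degrees

Final answer: 30 degrees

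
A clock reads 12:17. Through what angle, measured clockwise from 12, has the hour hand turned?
The hour hand moves 30 degrees per hour and 0.5 degrees per minute.
At 12:17: (0) x 30 + 17 x 0.5 = 0 + 8.5 = 8.5 degrees

Final answer: 8.5 degrees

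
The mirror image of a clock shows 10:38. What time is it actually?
Reflection across the vertical (12-6) axis maps a hand at angle A degrees to (360 - A) degrees, which sends a reading of T minutes past 12:00 to (720 - T) minutes past 12:00.
Mirror reads 10:38 = 638 minutes past 12:00.
Actual time: (720 - 638) mod 720 = 82 minutes = 1:22.

Final answer: 1:22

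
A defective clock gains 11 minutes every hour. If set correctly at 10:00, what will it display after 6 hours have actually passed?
For every 60 true minutes, the faulty clock advances 60 + 11 = 71 minutes.
True elapsed: 6 hours = 360 minutes.
Faulty clock advances: 360 x 71/60 = 426 minutes (drift: 66 minutes ahead).
Shown time: 10:00 + 426 minutes = 5:06.

Final answer: 5:06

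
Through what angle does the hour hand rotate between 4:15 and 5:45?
The hour hand moves 0.5 degrees per minute.
Time elapsed: 5:45 - 4:15 = 90 minutes
Angular displacement: 90 x 0.5 = 45 degrees

Final answer: 45 degrees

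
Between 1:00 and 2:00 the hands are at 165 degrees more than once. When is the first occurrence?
At t minutes past 1:00, the hour hand is at 30 x 1 + 0.5t degrees and the minute hand is at 6t degrees.
The smaller angle between them is 165 degrees when |30H - 5.5t| = 165 or |30H - 5.5t| = 195.
With H = 1, solve 30 x 1 - 5.5t = +/- target for each target:
  t = (30 x 1 - 165) / 5.5 = -24.55 (outside (0, 60))
  t = (30 x 1 + 165) / 5.5 = 35.45
  t = (30 x 1 - 195) / 5.5 = -30 (outside (0, 60))
  t = (30 x 1 + 195) / 5.5 = 40.91
Valid solutions in (0, 60): {35.45, 40.91} minutes.
The first occurrence is t = 35.45 minutes.
The hands form a 165-degree angle at 35.45 minutes past 1:00.

Final answer: 35.45 minutes past 1:00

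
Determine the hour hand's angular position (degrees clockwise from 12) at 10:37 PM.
The hour hand moves 30 degrees per hour and 0.5 degrees per minute.
At 10:37: (10) x 30 + 37 x 0.5 = 300 + 18.5 = 318.5 degrees

Final answer: 318.5 degrees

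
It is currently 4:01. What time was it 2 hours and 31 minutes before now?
Starting time: 4:01 = 241 total minutes past 12:00
Subtracting: 2 hours and 31 minutes = 151 minutes
241 - 151 = 90 minutes
= 1 hour and 30 minutes past 12:00 = 1:30

Final answer: 1:30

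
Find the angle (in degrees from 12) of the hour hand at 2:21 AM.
The hour hand moves 30 degrees per hour and 0.5 degrees per minute.
At 2:21: (2) x 30 + 21 x 0.5 = 60 + 10.5 = 70.5 degrees

Final answer: 70.5 degrees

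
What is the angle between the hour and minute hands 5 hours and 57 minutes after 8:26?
First find the time 5 hours and 57 minutes after 8:26.
Total minutes: 8 x 60 + 26 + 5 x 60 + 57 = 863.
863 mod 720 = 143 minutes = 2:23.
Now compute the angle at 2:23:
Hour hand: 2 x 30 + 23 x 0.5 = 71.5 degrees
Minute hand: 23 x 6 = 138 degrees
Difference: |71.5 - 138| = 66.5 degrees
The angle is 66.5 degrees

Final answer: 66.5 degrees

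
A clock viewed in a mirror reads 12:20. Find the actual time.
Reflection across the vertical (12-6) axis maps a hand at angle A degrees to (360 - A) degrees, which sends a reading of T minutes past 12:00 to (720 - T) minutes past 12:00.
Mirror reads 12:20 = 20 minutes past 12:00.
Actual time: (720 - 20) mod 720 = 700 minutes = 11:40.

Final answer: 11:40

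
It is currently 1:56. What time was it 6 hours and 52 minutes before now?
Starting time: 1:56 = 116 total minutes past 12:00
Subtracting: 6 hours and 52 minutes = 412 minutes
116 - 412 = -296 (negative, add 12 hours = 720) = 424 minutes
= 7 hours and 4 minutes past 12:00 = 7:04

Final answer: 7:04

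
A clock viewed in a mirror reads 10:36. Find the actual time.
Reflection across the vertical (12-6) axis maps a hand at angle A degrees to (360 - A) degrees, which sends a reading of T minutes past 12:00 to (720 - T) minutes past 12:00.
Mirror reads 10:36 = 636 minutes past 12:00.
Actual time: (720 - 636) mod 720 = 84 minutes = 1:24.

Final answer: 1:24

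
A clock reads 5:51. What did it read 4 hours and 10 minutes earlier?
Starting time: 5:51 = 351 total minutes past 12:00
Subtracting: 4 hours and 10 minutes = 250 minutes
351 - 250 = 101 minutes
= 1 hour and 41 minutes past 12:00 = 1:41

Final answer: 1:41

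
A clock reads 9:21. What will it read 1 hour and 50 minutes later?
Starting time: 9:21
Adding 50 minutes to 21 minutes: 21 + 50 = 71 minutes = 1 hour and 11 minutes
Adding 1 hour: 9 + 1 + 1 (carry) = 11
Final time: 11:11

Final answer: 11:11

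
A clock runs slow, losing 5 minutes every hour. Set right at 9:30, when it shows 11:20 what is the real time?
For every 60 true minutes, the faulty clock advances 55 minutes, so 1 faulty-clock minute corresponds to 60/55 true minutes.
From 9:30 to 11:20 on the faulty dial is 110 minutes.
True elapsed: 110 x 60/55 = 120 minutes = 2 hours.
True time: 9:30 + 2 hours = 11:30.

Final answer: 11:30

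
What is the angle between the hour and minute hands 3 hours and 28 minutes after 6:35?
First find the time 3 hours and 28 minutes after 6:35.
Total minutes: 6 x 60 + 35 + 3 x 60 + 28 = 603.
603 mod 720 = 603 minutes = 10:03.
Now compute the angle at 10:03:
Hour hand: 10 x 30 + 3 x 0.5 = 301.5 degrees
Minute hand: 3 x 6 = 18 degrees
Difference: |301.5 - 18| = 283.5 degrees
Smaller angle: 360 - 283.5 = 76.5 degrees

Final answer: 76.5 degrees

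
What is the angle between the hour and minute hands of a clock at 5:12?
Hour hand position: 5 x 30 + 12 x 0.5 = 156 degrees
Minute hand position: 12 x 6 = 72 degrees
Difference: |156 - 72| = 84 degrees
The angle between the hands is 84 degrees

Final answer: 84 degrees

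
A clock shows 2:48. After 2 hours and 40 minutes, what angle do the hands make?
First find the time 2 hours and 40 minutes after 2:48.
Total minutes: 2 x 60 + 48 + 2 x 60 + 40 = 328.
328 mod 720 = 328 minutes = 5:28.
Now compute the angle at 5:28:
Hour hand: 5 x 30 + 28 x 0.5 = 164 degrees
Minute hand: 28 x 6 = 168 degrees
Difference: |164 - 168| = 4 degrees
The angle is 4 degrees

Final answer: 4 degrees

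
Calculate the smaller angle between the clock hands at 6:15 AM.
Hour hand position: 6 x 30 + 15 x 0.5 = 187.5 degrees
Minute hand position: 15 x 6 = 90 degrees
Difference: |187.5 - 90| = 97.5 degrees
The angle between the hands is 97.5 degrees

Final answer: 97.5 degrees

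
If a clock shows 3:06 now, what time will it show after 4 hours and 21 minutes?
Starting time: 3:06
Adding 21 minutes to 6 minutes: 6 + 21 = 27 minutes
Adding 4 hours: 3 + 4 = 7
Final time: 7:27

Final answer: 7:27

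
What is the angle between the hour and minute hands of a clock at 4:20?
Hour hand position: 4 x 30 + 20 x 0.5 = 130 degrees
Minute hand position: 20 x 6 = 120 degrees
Difference: |130 - 120| = 10 degrees
The angle between the hands is 10 degrees

Final answer: 10 degrees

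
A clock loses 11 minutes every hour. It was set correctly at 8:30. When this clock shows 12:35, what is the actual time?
For every 60 true minutes, the faulty clock advances 49 minutes, so 1 faulty-clock minute corresponds to 60/49 true minutes.
From 8:30 to 12:35 on the faulty dial is 245 minutes.
True elapsed: 245 x 60/49 = 300 minutes = 5 hours.
True time: 8:30 + 5 hours = 1:30.

Final answer: 1:30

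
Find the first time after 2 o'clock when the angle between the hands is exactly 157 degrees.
At t minutes past 2:00, the hour hand is at 30 x 2 + 0.5t degrees and the minute hand is at 6t degrees.
The smaller angle between them is 157 degrees when |30H - 5.5t| = 157 or |30H - 5.5t| = 203.
With H = 2, solve 30 x 2 - 5.5t = +/- target for each target:
  t = (30 x 2 - 157) / 5.5 = -17.64 (outside (0, 60))
  t = (30 x 2 + 157) / 5.5 = 39.45
  t = (30 x 2 - 203) / 5.5 = -26 (outside (0, 60))
  t = (30 x 2 + 203) / 5.5 = 47.82
Valid solutions in (0, 60): {39.45, 47.82} minutes.
The first occurrence is t = 39.45 minutes.
The hands form a 157-degree angle at 39.45 minutes past 2:00.

Final answer: 39.45 minutes past 2:00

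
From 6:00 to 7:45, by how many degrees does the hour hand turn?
The hour hand moves 0.5 degrees per minute.
Time elapsed: 7:45 - 6:00 = 105 minutes
Angular displacement: 105 x 0.5 = 52.5 degrees

Final answer: 52.5 degrees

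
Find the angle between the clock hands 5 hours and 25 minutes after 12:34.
First find the time 5 hours and 25 minutes after 12:34.
Total minutes: 12 x 60 + 34 + 5 x 60 + 25 = 1079.
1079 mod 720 = 359 minutes = 5:59.
Now compute the angle at 5:59:
Hour hand: 5 x 30 + 59 x 0.5 = 179.5 degrees
Minute hand: 59 x 6 = 354 degrees
Difference: |179.5 - 354| = 174.5 degrees
The angle is 174.5 degrees

Final answer: 174.5 degrees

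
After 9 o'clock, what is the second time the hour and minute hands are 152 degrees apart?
At t minutes past 9:00, the hour hand is at 30 x 9 + 0.5t degrees and the minute hand is at 6t degrees.
The smaller angle between them is 152 degrees when |30H - 5.5t| = 152 or |30H - 5.5t| = 208.
With H = 9, solve 30 x 9 - 5.5t = +/- target for each target:
  t = (30 x 9 - 152) / 5.5 = 21.45
  t = (30 x 9 + 152) / 5.5 = 76.73 (outside (0, 60))
  t = (30 x 9 - 208) / 5.5 = 11.27
  t = (30 x 9 + 208) / 5.5 = 86.91 (outside (0, 60))
Valid solutions in (0, 60): {11.27, 21.45} minutes.
The second occurrence is t = 21.45 minutes.
The hands form a 152-degree angle at 21.45 minutes past 9:00.

Final answer: 21.45 minutes past 9:00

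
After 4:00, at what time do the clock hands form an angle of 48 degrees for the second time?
At t minutes past 4:00, the hour hand is at 30 x 4 + 0.5t degrees and the minute hand is at 6t degrees.
The smaller angle between them is 48 degrees when |30H - 5.5t| = 48 or |30H - 5.5t| = 312.
With H = 4, solve 30 x 4 - 5.5t = +/- target for each target:
  t = (30 x 4 - 48) / 5.5 = 13.09
  t = (30 x 4 + 48) / 5.5 = 30.55
  t = (30 x 4 - 312) / 5.5 = -34.91 (outside (0, 60))
  t = (30 x 4 + 312) / 5.5 = 78.55 (outside (0, 60))
Valid solutions in (0, 60): {13.09, 30.55} minutes.
The second occurrence is t = 30.55 minutes.
The hands form a 48-degree angle at 30.55 minutes past 4:00.

Final answer: 30.55 minutes past 4:00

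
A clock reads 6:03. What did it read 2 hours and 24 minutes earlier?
Starting time: 6:03 = 363 total minutes past 12:00
Subtracting: 2 hours and 24 minutes = 144 minutes
363 - 144 = 219 minutes
= 3 hours and 39 minutes past 12:00 = 3:39

Final answer: 3:39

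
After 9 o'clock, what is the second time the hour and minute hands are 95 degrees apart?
At t minutes past 9:00, the hour hand is at 30 x 9 + 0.5t degrees and the minute hand is at 6t degrees.
The smaller angle between them is 95 degrees when |30H - 5.5t| = 95 or |30H - 5.5t| = 265.
With H = 9, solve 30 x 9 - 5.5t = +/- target for each target:
  t = (30 x 9 - 95) / 5.5 = 31.82
  t = (30 x 9 + 95) / 5.5 = 66.36 (outside (0, 60))
  t = (30 x 9 - 265) / 5.5 = 0.91
  t = (30 x 9 + 265) / 5.5 = 97.27 (outside (0, 60))
Valid solutions in (0, 60): {0.91, 31.82} minutes.
The second occurrence is t = 31.82 minutes.
The hands form a 95-degree angle at 31.82 minutes past 9:00.

Final answer: 31.82 minutes past 9:00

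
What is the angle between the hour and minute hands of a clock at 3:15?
Hour hand position: 3 x 30 + 15 x 0.5 = 97.5 degrees
Minute hand position: 15 x 6 = 90 degrees
Difference: |97.5 - 90| = 7.5 degrees
The angle between the hands is 7.5 degrees

Final answer: 7.5 degrees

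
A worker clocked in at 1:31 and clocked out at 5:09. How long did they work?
From 1:31 to 5:09:
(5 x 60 + 9) - (1 x 60 + 31) = 309 - 91 = 218 minutes
= 3 hours and 38 minutes

Final answer: 3 hours and 38 minutes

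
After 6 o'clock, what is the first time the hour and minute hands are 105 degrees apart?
At t minutes past 6:00, the hour hand is at 30 x 6 + 0.5t degrees and the minute hand is at 6t degrees.
The smaller angle between them is 105 degrees when |30H - 5.5t| = 105 or |30H - 5.5t| = 255.
With H = 6, solve 30 x 6 - 5.5t = +/- target for each target:
  t = (30 x 6 - 105) / 5.5 = 13.64
  t = (30 x 6 + 105) / 5.5 = 51.82
  t = (30 x 6 - 255) / 5.5 = -13.64 (outside (0, 60))
  t = (30 x 6 + 255) / 5.5 = 79.09 (outside (0, 60))
Valid solutions in (0, 60): {13.64, 51.82} minutes.
The first occurrence is t = 13.64 minutes.
The hands form a 105-degree angle at 13.64 minutes past 6:00.

Final answer: 13.64 minutes past 6:00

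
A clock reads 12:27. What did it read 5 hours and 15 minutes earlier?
Starting time: 12:27 = 27 total minutes past 12:00
Subtracting: 5 hours and 15 minutes = 315 minutes
27 - 315 = -288 (negative, add 12 hours = 720) = 432 minutes
= 7 hours and 12 minutes past 12:00 = 7:12

Final answer: 7:12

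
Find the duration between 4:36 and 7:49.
From 4:36 to 7:49:
(7 x 60 + 49) - (4 x 60 + 36) = 469 - 276 = 193 minutes
= 3 hours and 13 minutes

Final answer: 3 hours and 13 minutes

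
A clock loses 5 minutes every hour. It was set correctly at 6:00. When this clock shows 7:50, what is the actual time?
For every 60 true minutes, the faulty clock advances 55 minutes, so 1 faulty-clock minute corresponds to 60/55 true minutes.
From 6:00 to 7:50 on the faulty dial is 110 minutes.
True elapsed: 110 x 60/55 = 120 minutes = 2 hours.
True time: 6:00 + 2 hours = 8:00.

Final answer: 8:00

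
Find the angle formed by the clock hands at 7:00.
Hour hand position: 7 x 30 + 0 x 0.5 = 210 degrees
Minute hand position: 0 x 6 = 0 degrees
Difference: |210 - 0| = 210 degrees
Since 210 > 180, the smaller angle is 360 - 210 = 150 degrees

Final answer: 150 degrees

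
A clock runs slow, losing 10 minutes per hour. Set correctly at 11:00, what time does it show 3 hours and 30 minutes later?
For every 60 true minutes, the faulty clock advances 60 - 10 = 50 minutes.
True elapsed: 3 hours and 30 minutes = 210 minutes.
Faulty clock advances: 210 x 50/60 = 175 minutes (drift: 35 minutes behind).
Shown time: 11:00 + 175 minutes = 1:55.

Final answer: 1:55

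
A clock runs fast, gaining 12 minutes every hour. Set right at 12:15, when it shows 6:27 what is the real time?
For every 60 true minutes, the faulty clock advances 72 minutes, so 1 faulty-clock minute corresponds to 60/72 true minutes.
From 12:15 to 6:27 on the faulty dial is 372 minutes.
True elapsed: 372 x 60/72 = 310 minutes = 5 hours and 10 minutes.
True time: 12:15 + 5 hours and 10 minutes = 5:25.

Final answer: 5:25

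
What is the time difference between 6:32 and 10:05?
From 6:32 to 10:05:
(10 x 60 + 5) - (6 x 60 + 32) = 605 - 392 = 213 minutes
= 3 hours and 33 minutes

Final answer: 3 hours and 33 minutes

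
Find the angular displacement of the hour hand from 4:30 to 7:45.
The hour hand moves 0.5 degrees per minute.
Time elapsed: 7:45 - 4:30 = 195 minutes
Angular displacement: 195 x 0.5 = 97.5 degrees

Final answer: 97.5 degrees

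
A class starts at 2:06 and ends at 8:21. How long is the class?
From 2:06 to 8:21:
(8 x 60 + 21) - (2 x 60 + 6) = 501 - 126 = 375 minutes
= 6 hours and 15 minutes

Final answer: 6 hours and 15 minutes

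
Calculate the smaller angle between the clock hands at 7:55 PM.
Hour hand position: 7 x 30 + 55 x 0.5 = 237.5 degrees
Minute hand position: 55 x 6 = 330 degrees
Difference: |237.5 - 330| = 92.5 degrees
The angle between the hands is 92.5 degrees

Final answer: 92.5 degrees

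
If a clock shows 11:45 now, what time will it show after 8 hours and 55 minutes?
Starting time: 11:45
Adding 55 minutes to 45 minutes: 45 + 55 = 100 minutes = 1 hour and 40 minutes
Adding 8 hours: 11 + 8 + 1 (carry) = 20 - 12 = 8
Final time: 8:40

Final answer: 8:40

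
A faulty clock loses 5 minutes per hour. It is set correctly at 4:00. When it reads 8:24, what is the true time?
For every 60 true minutes, the faulty clock advances 55 minutes, so 1 faulty-clock minute corresponds to 60/55 true minutes.
From 4:00 to 8:24 on the faulty dial is 264 minutes.
True elapsed: 264 x 60/55 = 288 minutes = 4 hours and 48 minutes.
True time: 4:00 + 4 hours and 48 minutes = 8:48.

Final answer: 8:48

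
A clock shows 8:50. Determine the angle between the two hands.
Hour hand position: 8 x 30 + 50 x 0.5 = 265 degrees
Minute hand position: 50 x 6 = 300 degrees
Difference: |265 - 300| = 35 degrees
The angle between the hands is 35 degrees

Final answer: 35 degrees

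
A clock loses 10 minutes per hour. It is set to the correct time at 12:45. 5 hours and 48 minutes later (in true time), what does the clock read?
For every 60 true minutes, the faulty clock advances 60 - 10 = 50 minutes.
True elapsed: 5 hours and 48 minutes = 348 minutes.
Faulty clock advances: 348 x 50/60 = 290 minutes (drift: 58 minutes behind).
Shown time: 12:45 + 290 minutes = 5:35.

Final answer: 5:35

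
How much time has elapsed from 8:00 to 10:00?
From 8:00 to 10:00:
(10 x 60 + 0) - (8 x 60 + 0) = 600 - 480 = 120 minutes
= 2 hours

Final answer: 2 hours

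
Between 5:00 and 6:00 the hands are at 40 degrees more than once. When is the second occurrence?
At t minutes past 5:00, the hour hand is at 30 x 5 + 0.5t degrees and the minute hand is at 6t degrees.
The smaller angle between them is 40 degrees when |30H - 5.5t| = 40 or |30H - 5.5t| = 320.
With H = 5, solve 30 x 5 - 5.5t = +/- target for each target:
  t = (30 x 5 - 40) / 5.5 = 20
  t = (30 x 5 + 40) / 5.5 = 34.55
  t = (30 x 5 - 320) / 5.5 = -30.91 (outside (0, 60))
  t = (30 x 5 + 320) / 5.5 = 85.45 (outside (0, 60))
Valid solutions in (0, 60): {20, 34.55} minutes.
The second occurrence is t = 34.55 minutes.
The hands form a 40-degree angle at 34.55 minutes past 5:00.

Final answer: 34.55 minutes past 5:00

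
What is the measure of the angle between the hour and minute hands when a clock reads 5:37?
Hour hand position: 5 x 30 + 37 x 0.5 = 168.5 degrees
Minute hand position: 37 x 6 = 222 degrees
Difference: |168.5 - 222| = 53.5 degrees
The angle between the hands is 53.5 degrees

Final answer: 53.5 degrees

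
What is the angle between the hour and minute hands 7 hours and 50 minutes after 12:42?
First find the time 7 hours and 50 minutes after 12:42.
Total minutes: 12 x 60 + 42 + 7 x 60 + 50 = 1232.
1232 mod 720 = 512 minutes = 8:32.
Now compute the angle at 8:32:
Hour hand: 8 x 30 + 32 x 0.5 = 256 degrees
Minute hand: 32 x 6 = 192 degrees
Difference: |256 - 192| = 64 degrees
The angle is 64 degrees

Final answer: 64 degrees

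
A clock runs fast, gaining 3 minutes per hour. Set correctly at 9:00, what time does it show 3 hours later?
For every 60 true minutes, the faulty clock advances 60 + 3 = 63 minutes.
True elapsed: 3 hours = 180 minutes.
Faulty clock advances: 180 x 63/60 = 189 minutes (drift: 9 minutes ahead).
Shown time: 9:00 + 189 minutes = 12:09.

Final answer: 12:09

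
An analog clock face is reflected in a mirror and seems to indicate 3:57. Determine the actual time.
Reflection across the vertical (12-6) axis maps a hand at angle A degrees to (360 - A) degrees, which sends a reading of T minutes past 12:00 to (720 - T) minutes past 12:00.
Mirror reads 3:57 = 237 minutes past 12:00.
Actual time: (720 - 237) mod 720 = 483 minutes = 8:03.

Final answer: 8:03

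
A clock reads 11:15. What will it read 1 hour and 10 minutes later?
Starting time: 11:15
Adding 10 minutes to 15 minutes: 15 + 10 = 25 minutes
Adding 1 hour: 11 + 1 = 12
Final time: 12:25

Final answer: 12:25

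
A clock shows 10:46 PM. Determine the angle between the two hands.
Hour hand position: 10 x 30 + 46 x 0.5 = 323 degrees
Minute hand position: 46 x 6 = 276 degrees
Difference: |323 - 276| = 47 degrees
The angle between the hands is 47 degrees

Final answer: 47 degrees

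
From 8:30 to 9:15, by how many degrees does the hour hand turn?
The hour hand moves 0.5 degrees per minute.
Time elapsed: 9:15 - 8:30 = 45 minutes
Angular displacement: 45 x 0.5 = 22.5 degrees

Final answer: 22.5 degrees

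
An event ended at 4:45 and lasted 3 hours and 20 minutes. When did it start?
Starting time: 4:45 = 285 total minutes past 12:00
Subtracting: 3 hours and 20 minutes = 200 minutes
285 - 200 = 85 minutes
= 1 hour and 25 minutes past 12:00 = 1:25

Final answer: 1:25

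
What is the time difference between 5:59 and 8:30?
From 5:59 to 8:30:
(8 x 60 + 30) - (5 x 60 + 59) = 510 - 359 = 151 minutes
= 2 hours and 31 minutes

Final answer: 2 hours and 31 minutes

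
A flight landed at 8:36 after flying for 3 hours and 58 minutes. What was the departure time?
Starting time: 8:36 = 516 total minutes past 12:00
Subtracting: 3 hours and 58 minutes = 238 minutes
516 - 238 = 278 minutes
= 4 hours and 38 minutes past 12:00 = 4:38

Final answer: 4:38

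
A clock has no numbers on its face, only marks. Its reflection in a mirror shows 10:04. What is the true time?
Reflection across the vertical (12-6) axis maps a hand at angle A degrees to (360 - A) degrees, which sends a reading of T minutes past 12:00 to (720 - T) minutes past 12:00.
Mirror reads 10:04 = 604 minutes past 12:00.
Actual time: (720 - 604) mod 720 = 116 minutes = 1:56.

Final answer: 1:56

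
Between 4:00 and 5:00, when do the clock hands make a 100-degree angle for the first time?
At t minutes past 4:00, the hour hand is at 30 x 4 + 0.5t degrees and the minute hand is at 6t degrees.
The smaller angle between them is 100 degrees when |30H - 5.5t| = 100 or |30H - 5.5t| = 260.
With H = 4, solve 30 x 4 - 5.5t = +/- target for each target:
  t = (30 x 4 - 100) / 5.5 = 3.64
  t = (30 x 4 + 100) / 5.5 = 40
  t = (30 x 4 - 260) / 5.5 = -25.45 (outside (0, 60))
  t = (30 x 4 + 260) / 5.5 = 69.09 (outside (0, 60))
Valid solutions in (0, 60): {3.64, 40} minutes.
The first occurrence is t = 3.64 minutes.
The hands form a 100-degree angle at 3.64 minutes past 4:00.

Final answer: 3.64 minutes past 4:00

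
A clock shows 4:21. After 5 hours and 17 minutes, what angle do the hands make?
First find the time 5 hours and 17 minutes after 4:21.
Total minutes: 4 x 60 + 21 + 5 x 60 + 17 = 578.
578 mod 720 = 578 minutes = 9:38.
Now compute the angle at 9:38:
Hour hand: 9 x 30 + 38 x 0.5 = 289 degrees
Minute hand: 38 x 6 = 228 degrees
Difference: |289 - 228| = 61 degrees
The angle is 61 degrees

Final answer: 61 degrees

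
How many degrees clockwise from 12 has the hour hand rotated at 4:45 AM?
The hour hand moves 30 degrees per hour and 0.5 degrees per minute.
At 4:45: (4) x 30 + 45 x 0.5 = 120 + 22.5 = 142.5 degrees

Final answer: 142.5 degrees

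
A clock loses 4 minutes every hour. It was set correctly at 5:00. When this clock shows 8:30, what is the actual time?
For every 60 true minutes, the faulty clock advances 56 minutes, so 1 faulty-clock minute corresponds to 60/56 true minutes.
From 5:00 to 8:30 on the faulty dial is 210 minutes.
True elapsed: 210 x 60/56 = 225 minutes = 3 hours and 45 minutes.
True time: 5:00 + 3 hours and 45 minutes = 8:45.

Final answer: 8:45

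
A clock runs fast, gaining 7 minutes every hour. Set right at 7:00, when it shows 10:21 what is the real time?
For every 60 true minutes, the faulty clock advances 67 minutes, so 1 faulty-clock minute corresponds to 60/67 true minutes.
From 7:00 to 10:21 on the faulty dial is 201 minutes.
True elapsed: 201 x 60/67 = 180 minutes = 3 hours.
True time: 7:00 + 3 hours = 10:00.

Final answer: 10:00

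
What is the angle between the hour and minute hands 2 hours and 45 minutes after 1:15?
First find the time 2 hours and 45 minutes after 1:15.
Total minutes: 1 x 60 + 15 + 2 x 60 + 45 = 240.
240 mod 720 = 240 minutes = 4:00.
Now compute the angle at 4:00:
Hour hand: 4 x 30 + 0 x 0.5 = 120 degrees
Minute hand: 0 x 6 = 0 degrees
Difference: |120 - 0| = 120 degrees
The angle is 120 degrees

Final answer: 120 degrees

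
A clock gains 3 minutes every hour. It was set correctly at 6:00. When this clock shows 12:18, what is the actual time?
For every 60 true minutes, the faulty clock advances 63 minutes, so 1 faulty-clock minute corresponds to 60/63 true minutes.
From 6:00 to 12:18 on the faulty dial is 378 minutes.
True elapsed: 378 x 60/63 = 360 minutes = 6 hours.
True time: 6:00 + 6 hours = 12:00.

Final answer: 12:00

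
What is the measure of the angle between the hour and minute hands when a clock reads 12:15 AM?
Hour hand position: 0 x 30 + 15 x 0.5 = 7.5 degrees
Minute hand position: 15 x 6 = 90 degrees
Difference: |7.5 - 90| = 82.5 degrees
The angle between the hands is 82.5 degrees

Final answer: 82.5 degrees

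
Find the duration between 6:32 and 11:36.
From 6:32 to 11:36:
(11 x 60 + 36) - (6 x 60 + 32) = 696 - 392 = 304 minutes
= 5 hours and 4 minutes

Final answer: 5 hours and 4 minutes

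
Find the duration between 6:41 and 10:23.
From 6:41 to 10:23:
(10 x 60 + 23) - (6 x 60 + 41) = 623 - 401 = 222 minutes
= 3 hours and 42 minutes

Final answer: 3 hours and 42 minutes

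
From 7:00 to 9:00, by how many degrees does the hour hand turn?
The hour hand moves 0.5 degrees per minute.
Time elapsed: 9:00 - 7:00 = 120 minutes
Angular displacement: 120 x 0.5 = 60 degrees

Final answer: 60 degrees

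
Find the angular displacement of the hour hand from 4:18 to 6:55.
The hour hand moves 0.5 degrees per minute.
Time elapsed: 6:55 - 4:18 = 157 minutes
Angular displacement: 157 x 0.5 = 78.5 degrees

Final answer: 78.5 degrees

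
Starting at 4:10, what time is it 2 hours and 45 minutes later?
Starting time: 4:10
Adding 45 minutes to 10 minutes: 10 + 45 = 55 minutes
Adding 2 hours: 4 + 2 = 6
Final time: 6:55

Final answer: 6:55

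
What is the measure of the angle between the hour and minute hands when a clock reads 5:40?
Hour hand position: 5 x 30 + 40 x 0.5 = 170 degrees
Minute hand position: 40 x 6 = 240 degrees
Difference: |170 - 240| = 70 degrees
The angle between the hands is 70 degrees

Final answer: 70 degrees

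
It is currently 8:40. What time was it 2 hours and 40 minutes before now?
Starting time: 8:40 = 520 total minutes past 12:00
Subtracting: 2 hours and 40 minutes = 160 minutes
520 - 160 = 360 minutes
= 6 hours past 12:00 = 6:00

Final answer: 6:00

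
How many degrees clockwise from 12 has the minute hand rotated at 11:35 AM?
The minute hand moves 6 degrees per minute.
At 11:35: 35 x 6 = 210 degrees

Final answer: 210 degrees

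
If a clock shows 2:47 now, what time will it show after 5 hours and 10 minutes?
Starting time: 2:47
Adding 10 minutes to 47 minutes: 47 + 10 = 57 minutes
Adding 5 hours: 2 + 5 = 7
Final time: 7:57

Final answer: 7:57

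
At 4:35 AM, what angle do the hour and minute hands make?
Hour hand position: 4 x 30 + 35 x 0.5 = 137.5 degrees
Minute hand position: 35 x 6 = 210 degrees
Difference: |137.5 - 210| = 72.5 degrees
The angle between the hands is 72.5 degrees

Final answer: 72.5 degrees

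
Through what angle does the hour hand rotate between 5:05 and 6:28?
The hour hand moves 0.5 degrees per minute.
Time elapsed: 6:28 - 5:05 = 83 minutes
Angular displacement: 83 x 0.5 = 41.5 degrees

Final answer: 41.5 degrees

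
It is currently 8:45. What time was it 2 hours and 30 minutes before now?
Starting time: 8:45 = 525 total minutes past 12:00
Subtracting: 2 hours and 30 minutes = 150 minutes
525 - 150 = 375 minutes
= 6 hours and 15 minutes past 12:00 = 6:15

Final answer: 6:15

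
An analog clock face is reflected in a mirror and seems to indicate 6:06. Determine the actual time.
Reflection across the vertical (12-6) axis maps a hand at angle A degrees to (360 - A) degrees, which sends a reading of T minutes past 12:00 to (720 - T) minutes past 12:00.
Mirror reads 6:06 = 366 minutes past 12:00.
Actual time: (720 - 366) mod 720 = 354 minutes = 5:54.

Final answer: 5:54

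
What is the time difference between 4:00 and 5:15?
From 4:00 to 5:15:
(5 x 60 + 15) - (4 x 60 + 0) = 315 - 240 = 75 minutes
= 1 hour and 15 minutes

Final answer: 1 hour and 15 minutes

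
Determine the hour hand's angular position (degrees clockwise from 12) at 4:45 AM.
The hour hand moves 30 degrees per hour and 0.5 degrees per minute.
At 4:45: (4) x 30 + 45 x 0.5 = 120 + 22.5 = 142.5 degrees

Final answer: 142.5 degrees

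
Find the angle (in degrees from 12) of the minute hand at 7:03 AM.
The minute hand moves 6 degrees per minute.
At 7:03: 3 x 6 = 18 degrees

Final answer: 18 degrees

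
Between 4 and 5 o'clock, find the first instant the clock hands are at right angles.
At t minutes past 4:00, the hour hand is at 30 x 4 + 0.5t degrees and the minute hand is at 6t degrees.
The smaller angle between them is 90 degrees when |30H - 5.5t| = 90 or |30H - 5.5t| = 270.
With H = 4, solve 30 x 4 - 5.5t = +/- target for each target:
  t = (30 x 4 - 90) / 5.5 = 5.45
  t = (30 x 4 + 90) / 5.5 = 38.18
  t = (30 x 4 - 270) / 5.5 = -27.27 (outside (0, 60))
  t = (30 x 4 + 270) / 5.5 = 70.91 (outside (0, 60))
Valid solutions in (0, 60): {5.45, 38.18} minutes.
First occurrence: t = 5.45 minutes.
The hands are at right angles at 5.45 minutes past 4:00.

Final answer: 5.45 minutes past 4:00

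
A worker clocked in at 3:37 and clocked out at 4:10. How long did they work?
From 3:37 to 4:10:
(4 x 60 + 10) - (3 x 60 + 37) = 250 - 217 = 33 minutes
= 33 minutes

Final answer: 33 minutes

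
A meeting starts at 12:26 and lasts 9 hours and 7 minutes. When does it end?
Starting time: 12:26
Adding 7 minutes to 26 minutes: 26 + 7 = 33 minutes
Adding 9 hours: 12 + 9 = 21 - 12 = 9
Final time: 9:33

Final answer: 9:33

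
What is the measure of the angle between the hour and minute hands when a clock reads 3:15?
Hour hand position: 3 x 30 + 15 x 0.5 = 97.5 degrees
Minute hand position: 15 x 6 = 90 degrees
Difference: |97.5 - 90| = 7.5 degrees
The angle between the hands is 7.5 degrees

Final answer: 7.5 degrees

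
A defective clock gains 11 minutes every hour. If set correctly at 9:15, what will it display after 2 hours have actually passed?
For every 60 true minutes, the faulty clock advances 60 + 11 = 71 minutes.
True elapsed: 2 hours = 120 minutes.
Faulty clock advances: 120 x 71/60 = 142 minutes (drift: 22 minutes ahead).
Shown time: 9:15 + 142 minutes = 11:37.

Final answer: 11:37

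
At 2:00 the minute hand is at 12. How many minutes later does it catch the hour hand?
The minute hand gains 5.5 degrees per minute on the hour hand.
At 2:00, the hour hand is at 60 degrees and the minute hand is at 0 degrees.
The gap is 60 degrees. Time to close: 60/5.5 = 60 x 2/11 = 10.91 minutes.
The hands overlap at 10.91 minutes past 2:00.

Final answer: 10.91 minutes past 2:00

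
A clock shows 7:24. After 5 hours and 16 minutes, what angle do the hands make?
First find the time 5 hours and 16 minutes after 7:24.
Total minutes: 7 x 60 + 24 + 5 x 60 + 16 = 760.
760 mod 720 = 40 minutes = 12:40.
Now compute the angle at 12:40:
Hour hand: 0 x 30 + 40 x 0.5 = 20 degrees
Minute hand: 40 x 6 = 240 degrees
Difference: |20 - 240| = 220 degrees
Smaller angle: 360 - 220 = 140 degrees

Final answer: 140 degrees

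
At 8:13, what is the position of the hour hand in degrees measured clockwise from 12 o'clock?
The hour hand moves 30 degrees per hour and 0.5 degrees per minute.
At 8:13: (8) x 30 + 13 x 0.5 = 240 + 6.5 = 246.5 degrees

Final answer: 246.5 degrees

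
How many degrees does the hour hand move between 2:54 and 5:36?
The hour hand moves 0.5 degrees per minute.
Time elapsed: 5:36 - 2:54 = 162 minutes
Angular displacement: 162 x 0.5 = 81 degrees

Final answer: 81 degrees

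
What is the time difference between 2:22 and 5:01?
From 2:22 to 5:01:
(5 x 60 + 1) - (2 x 60 + 22) = 301 - 142 = 159 minutes
= 2 hours and 39 minutes

Final answer: 2 hours and 39 minutes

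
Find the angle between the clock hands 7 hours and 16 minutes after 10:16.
First find the time 7 hours and 16 minutes after 10:16.
Total minutes: 10 x 60 + 16 + 7 x 60 + 16 = 1052.
1052 mod 720 = 332 minutes = 5:32.
Now compute the angle at 5:32:
Hour hand: 5 x 30 + 32 x 0.5 = 166 degrees
Minute hand: 32 x 6 = 192 degrees
Difference: |166 - 192| = 26 degrees
The angle is 26 degrees

Final answer: 26 degrees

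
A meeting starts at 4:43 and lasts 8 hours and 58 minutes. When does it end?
Starting time: 4:43
Adding 58 minutes to 43 minutes: 43 + 58 = 101 minutes = 1 hour and 41 minutes
Adding 8 hours: 4 + 8 + 1 (carry) = 13 - 12 = 1
Final time: 1:41

Final answer: 1:41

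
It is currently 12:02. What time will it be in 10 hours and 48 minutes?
Starting time: 12:02
Adding 48 minutes to 2 minutes: 2 + 48 = 50 minutes
Adding 10 hours: 12 + 10 = 22 - 12 = 10
Final time: 10:50

Final answer: 10:50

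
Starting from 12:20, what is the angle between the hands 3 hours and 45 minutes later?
First find the time 3 hours and 45 minutes after 12:20.
Total minutes: 12 x 60 + 20 + 3 x 60 + 45 = 965.
965 mod 720 = 245 minutes = 4:05.
Now compute the angle at 4:05:
Hour hand: 4 x 30 + 5 x 0.5 = 122.5 degrees
Minute hand: 5 x 6 = 30 degrees
Difference: |122.5 - 30| = 92.5 degrees
The angle is 92.5 degrees

Final answer: 92.5 degrees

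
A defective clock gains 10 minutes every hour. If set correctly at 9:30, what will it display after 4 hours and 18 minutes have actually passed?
For every 60 true minutes, the faulty clock advances 60 + 10 = 70 minutes.
True elapsed: 4 hours and 18 minutes = 258 minutes.
Faulty clock advances: 258 x 70/60 = 301 minutes (drift: 43 minutes ahead).
Shown time: 9:30 + 301 minutes = 2:31.

Final answer: 2:31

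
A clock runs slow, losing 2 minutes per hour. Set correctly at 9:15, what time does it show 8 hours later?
For every 60 true minutes, the faulty clock advances 60 - 2 = 58 minutes.
True elapsed: 8 hours = 480 minutes.
Faulty clock advances: 480 x 58/60 = 464 minutes (drift: 16 minutes behind).
Shown time: 9:15 + 464 minutes = 4:59.

Final answer: 4:59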